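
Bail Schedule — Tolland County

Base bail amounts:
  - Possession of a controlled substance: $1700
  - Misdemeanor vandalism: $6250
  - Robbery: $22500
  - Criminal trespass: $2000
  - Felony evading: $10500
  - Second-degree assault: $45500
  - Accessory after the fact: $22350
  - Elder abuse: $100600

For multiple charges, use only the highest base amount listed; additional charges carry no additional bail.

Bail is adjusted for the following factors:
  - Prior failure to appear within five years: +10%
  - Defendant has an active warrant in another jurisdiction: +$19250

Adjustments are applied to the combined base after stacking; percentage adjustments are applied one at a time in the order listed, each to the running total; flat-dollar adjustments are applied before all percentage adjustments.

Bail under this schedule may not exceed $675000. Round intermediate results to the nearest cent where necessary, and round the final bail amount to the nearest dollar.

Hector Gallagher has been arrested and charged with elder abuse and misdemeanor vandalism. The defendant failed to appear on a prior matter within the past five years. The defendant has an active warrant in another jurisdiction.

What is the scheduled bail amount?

Base amounts from the schedule: elder abuse $100600; misdemeanor vandalism $6250.
Stacking rule: use the highest base only. Highest is elder abuse at $100600. Combined base = $100600.
Defendant has an active warrant in another jurisdiction (+$19250 flat): $100600 + $19250 = $119850.
Prior failure to appear within five years (+10%): $119850 × 1.1 = $131835.
$131835 is within the $675000 maximum.

$131835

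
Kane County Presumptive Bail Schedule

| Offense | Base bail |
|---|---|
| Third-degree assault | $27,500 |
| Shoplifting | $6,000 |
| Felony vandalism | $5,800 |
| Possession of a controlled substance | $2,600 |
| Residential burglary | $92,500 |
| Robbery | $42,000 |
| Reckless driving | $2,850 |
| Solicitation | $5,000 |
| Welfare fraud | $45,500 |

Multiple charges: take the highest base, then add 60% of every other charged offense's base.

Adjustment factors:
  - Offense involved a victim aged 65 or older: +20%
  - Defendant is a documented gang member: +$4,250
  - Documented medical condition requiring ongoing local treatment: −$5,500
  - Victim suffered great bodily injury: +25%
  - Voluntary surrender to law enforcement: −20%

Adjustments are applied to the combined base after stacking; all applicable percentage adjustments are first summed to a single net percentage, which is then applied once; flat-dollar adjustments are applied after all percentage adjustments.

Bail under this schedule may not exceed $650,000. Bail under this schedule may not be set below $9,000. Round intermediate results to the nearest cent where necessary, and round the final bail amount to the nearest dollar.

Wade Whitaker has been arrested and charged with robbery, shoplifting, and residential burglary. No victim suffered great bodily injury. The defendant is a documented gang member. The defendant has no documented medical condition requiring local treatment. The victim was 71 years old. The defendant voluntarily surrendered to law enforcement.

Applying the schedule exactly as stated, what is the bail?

Base amounts from the schedule: robbery $42,000; shoplifting $6,000; residential burglary $92,500.
Stacking rule: highest base plus 60% of each additional charge. Highest is residential burglary at $92,500. Additional: $42,000 × 60% = $25,200; $6,000 × 60% = $3,600. Combined base = $92,500 + $28,800 = $121,300.
Net percentage adjustment: +20% −20% = +0%. $121,300 × 1 = $121,300.
Defendant is a documented gang member (+$4,250 flat): $121,300 + $4,250 = $125,550.
$125,550 is within the $650,000 maximum.
$125,550 is at or above the $9,000 minimum.

$125,550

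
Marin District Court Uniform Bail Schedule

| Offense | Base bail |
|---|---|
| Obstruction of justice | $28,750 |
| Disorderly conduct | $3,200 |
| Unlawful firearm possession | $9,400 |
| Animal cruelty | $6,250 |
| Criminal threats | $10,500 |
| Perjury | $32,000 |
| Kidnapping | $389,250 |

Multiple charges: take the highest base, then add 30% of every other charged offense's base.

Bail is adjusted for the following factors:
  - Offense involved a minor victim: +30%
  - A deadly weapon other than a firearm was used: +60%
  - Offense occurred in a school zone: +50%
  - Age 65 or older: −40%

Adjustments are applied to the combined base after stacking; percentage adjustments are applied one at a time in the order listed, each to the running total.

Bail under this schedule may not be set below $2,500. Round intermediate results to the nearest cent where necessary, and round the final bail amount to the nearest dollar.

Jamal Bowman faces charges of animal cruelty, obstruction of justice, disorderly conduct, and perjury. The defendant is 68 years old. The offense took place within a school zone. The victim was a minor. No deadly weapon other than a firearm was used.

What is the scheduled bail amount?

$50,848

Base amounts from the schedule: animal cruelty $6,250; obstruction of justice $28,750; disorderly conduct $3,200; perjury $32,000.
Stacking rule: highest base plus 30% of each additional charge. Highest is perjury at $32,000. Additional: $6,250 × 30% = $1,875; $28,750 × 30% = $8,625; $3,200 × 30% = $960. Combined base = $32,000 + $11,460 = $43,460.
Offense involved a minor victim (+30%): $43,460 × 1.3 = $56,498.
Offense occurred in a school zone (+50%): $56,498 × 1.5 = $84,747.
Age 65 or older (−40%): $84,747 × 0.6 = $50,848.20.
$50,848.20 is at or above the $2,500 minimum.
Rounded to the nearest dollar: $50,848.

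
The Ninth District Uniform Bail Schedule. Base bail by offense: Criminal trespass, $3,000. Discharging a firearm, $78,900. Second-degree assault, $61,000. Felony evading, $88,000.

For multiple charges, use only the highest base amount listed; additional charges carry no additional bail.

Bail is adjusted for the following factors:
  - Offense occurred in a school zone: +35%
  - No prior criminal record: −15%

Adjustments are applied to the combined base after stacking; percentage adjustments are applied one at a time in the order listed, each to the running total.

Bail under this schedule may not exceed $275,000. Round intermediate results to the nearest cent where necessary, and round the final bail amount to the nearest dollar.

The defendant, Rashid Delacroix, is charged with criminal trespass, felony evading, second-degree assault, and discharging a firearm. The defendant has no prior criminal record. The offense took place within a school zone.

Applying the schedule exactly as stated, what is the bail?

$100,980

Base amounts from the schedule: criminal trespass $3,000; felony evading $88,000; second-degree assault $61,000; discharging a firearm $78,900.
Stacking rule: use the highest base only. Highest is felony evading at $88,000. Combined base = $88,000.
Offense occurred in a school zone (+35%): $88,000 × 1.35 = $118,800.
No prior criminal record (−15%): $118,800 × 0.85 = $100,980.
$100,980 is within the $275,000 maximum.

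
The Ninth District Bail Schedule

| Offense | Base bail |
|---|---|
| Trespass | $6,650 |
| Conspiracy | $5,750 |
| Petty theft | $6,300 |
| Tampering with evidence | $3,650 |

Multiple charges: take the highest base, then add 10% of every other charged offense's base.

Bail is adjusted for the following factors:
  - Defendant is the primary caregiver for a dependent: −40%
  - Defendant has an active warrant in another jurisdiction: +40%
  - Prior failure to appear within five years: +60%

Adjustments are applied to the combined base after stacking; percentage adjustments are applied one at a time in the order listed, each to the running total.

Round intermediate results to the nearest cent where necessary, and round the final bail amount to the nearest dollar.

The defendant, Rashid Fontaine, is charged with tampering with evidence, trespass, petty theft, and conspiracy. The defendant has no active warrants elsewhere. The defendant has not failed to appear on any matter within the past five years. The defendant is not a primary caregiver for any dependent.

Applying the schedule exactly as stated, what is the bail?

$8,220

Base amounts from the schedule: tampering with evidence $3,650; trespass $6,650; petty theft $6,300; conspiracy $5,750.
Stacking rule: highest base plus 10% of each additional charge. Highest is trespass at $6,650. Additional: $3,650 × 10% = $365; $6,300 × 10% = $630; $5,750 × 10% = $575. Combined base = $6,650 + $1,570 = $8,220.
No adjustment factors apply to this defendant.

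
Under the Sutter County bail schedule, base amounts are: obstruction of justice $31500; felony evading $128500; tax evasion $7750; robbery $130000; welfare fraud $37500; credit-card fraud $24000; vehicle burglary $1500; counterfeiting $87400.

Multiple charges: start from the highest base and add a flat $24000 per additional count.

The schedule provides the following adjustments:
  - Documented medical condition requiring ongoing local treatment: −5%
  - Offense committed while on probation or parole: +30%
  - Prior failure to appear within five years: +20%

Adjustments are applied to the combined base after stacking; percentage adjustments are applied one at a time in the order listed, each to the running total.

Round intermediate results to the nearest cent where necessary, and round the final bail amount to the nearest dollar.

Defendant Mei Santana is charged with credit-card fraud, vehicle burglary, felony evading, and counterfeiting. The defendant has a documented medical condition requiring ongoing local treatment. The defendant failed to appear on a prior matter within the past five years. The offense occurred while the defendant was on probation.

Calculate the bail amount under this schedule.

$297141

Base amounts from the schedule: credit-card fraud $24000; vehicle burglary $1500; felony evading $128500; counterfeiting $87400.
Stacking rule: highest base plus $24000 per additional charge. Highest is felony evading at $128500; 3 additional charges → +$72000. Combined base = $200500.
Documented medical condition requiring ongoing local treatment (−5%): $200500 × 0.95 = $190475.
Offense committed while on probation or parole (+30%): $190475 × 1.3 = $247617.50.
Prior failure to appear within five years (+20%): $247617.50 × 1.2 = $297141.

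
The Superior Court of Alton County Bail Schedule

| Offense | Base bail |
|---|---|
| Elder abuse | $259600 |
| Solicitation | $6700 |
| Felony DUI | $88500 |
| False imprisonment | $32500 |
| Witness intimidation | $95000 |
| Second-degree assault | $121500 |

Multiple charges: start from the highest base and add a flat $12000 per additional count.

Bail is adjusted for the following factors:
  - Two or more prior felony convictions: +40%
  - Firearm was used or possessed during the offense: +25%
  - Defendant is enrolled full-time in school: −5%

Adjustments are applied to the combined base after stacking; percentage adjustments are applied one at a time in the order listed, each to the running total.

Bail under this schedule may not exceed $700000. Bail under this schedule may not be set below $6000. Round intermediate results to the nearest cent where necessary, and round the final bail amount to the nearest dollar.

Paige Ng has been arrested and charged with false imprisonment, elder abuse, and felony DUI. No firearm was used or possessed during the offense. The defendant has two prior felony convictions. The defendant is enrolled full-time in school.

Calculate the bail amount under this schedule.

$377188

Base amounts from the schedule: false imprisonment $32500; elder abuse $259600; felony DUI $88500.
Stacking rule: highest base plus $12000 per additional charge. Highest is elder abuse at $259600; 2 additional charges → +$24000. Combined base = $283600.
Two or more prior felony convictions (+40%): $283600 × 1.4 = $397040.
Defendant is enrolled full-time in school (−5%): $397040 × 0.95 = $377188.
$377188 is within the $700000 maximum.
$377188 is at or above the $6000 minimum.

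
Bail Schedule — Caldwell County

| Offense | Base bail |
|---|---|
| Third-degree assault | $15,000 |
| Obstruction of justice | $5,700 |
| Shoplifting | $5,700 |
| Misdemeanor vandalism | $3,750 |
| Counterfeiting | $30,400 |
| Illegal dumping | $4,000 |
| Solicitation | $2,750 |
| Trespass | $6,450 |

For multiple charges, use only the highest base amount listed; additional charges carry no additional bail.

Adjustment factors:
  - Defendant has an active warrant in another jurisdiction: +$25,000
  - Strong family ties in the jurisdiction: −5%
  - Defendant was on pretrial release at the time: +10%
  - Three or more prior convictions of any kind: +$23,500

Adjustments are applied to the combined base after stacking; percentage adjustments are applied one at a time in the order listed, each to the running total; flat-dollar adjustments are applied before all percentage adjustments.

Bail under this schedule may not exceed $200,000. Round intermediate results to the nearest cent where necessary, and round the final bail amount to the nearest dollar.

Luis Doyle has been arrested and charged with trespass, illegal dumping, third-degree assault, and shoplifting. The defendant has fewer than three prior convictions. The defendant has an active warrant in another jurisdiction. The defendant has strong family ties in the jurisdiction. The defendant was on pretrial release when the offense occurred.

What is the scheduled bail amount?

$41,800

Base amounts from the schedule: trespass $6,450; illegal dumping $4,000; third-degree assault $15,000; shoplifting $5,700.
Stacking rule: use the highest base only. Highest is third-degree assault at $15,000. Combined base = $15,000.
Defendant has an active warrant in another jurisdiction (+$25,000 flat): $15,000 + $25,000 = $40,000.
Strong family ties in the jurisdiction (−5%): $40,000 × 0.95 = $38,000.
Defendant was on pretrial release at the time (+10%): $38,000 × 1.1 = $41,800.
$41,800 is within the $200,000 maximum.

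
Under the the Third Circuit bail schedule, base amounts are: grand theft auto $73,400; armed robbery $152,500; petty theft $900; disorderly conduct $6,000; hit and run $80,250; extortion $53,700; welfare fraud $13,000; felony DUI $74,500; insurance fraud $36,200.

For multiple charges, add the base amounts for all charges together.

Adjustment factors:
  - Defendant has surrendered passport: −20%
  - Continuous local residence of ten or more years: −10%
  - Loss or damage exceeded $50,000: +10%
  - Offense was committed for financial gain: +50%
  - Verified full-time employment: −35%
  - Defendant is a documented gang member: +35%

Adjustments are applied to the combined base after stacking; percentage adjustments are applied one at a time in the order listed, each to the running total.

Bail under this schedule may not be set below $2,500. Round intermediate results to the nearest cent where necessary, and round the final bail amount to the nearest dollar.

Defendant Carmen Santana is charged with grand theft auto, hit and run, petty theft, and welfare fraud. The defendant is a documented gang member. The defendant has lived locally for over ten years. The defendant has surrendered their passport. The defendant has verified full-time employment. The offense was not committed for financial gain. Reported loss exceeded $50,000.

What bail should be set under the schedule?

Base amounts from the schedule: grand theft auto $73,400; hit and run $80,250; petty theft $900; welfare fraud $13,000.
Stacking rule: sum of all bases. $73,400 + $80,250 + $900 + $13,000 = $167,550.
Defendant has surrendered passport (−20%): $167,550 × 0.8 = $134,040.
Continuous local residence of ten or more years (−10%): $134,040 × 0.9 = $120,636.
Loss or damage exceeded $50,000 (+10%): $120,636 × 1.1 = $132,699.60.
Verified full-time employment (−35%): $132,699.60 × 0.65 = $86,254.74.
Defendant is a documented gang member (+35%): $86,254.74 × 1.35 = $116,443.90.
$116,443.90 is at or above the $2,500 minimum.
Rounded to the nearest dollar: $116,444.

$116,444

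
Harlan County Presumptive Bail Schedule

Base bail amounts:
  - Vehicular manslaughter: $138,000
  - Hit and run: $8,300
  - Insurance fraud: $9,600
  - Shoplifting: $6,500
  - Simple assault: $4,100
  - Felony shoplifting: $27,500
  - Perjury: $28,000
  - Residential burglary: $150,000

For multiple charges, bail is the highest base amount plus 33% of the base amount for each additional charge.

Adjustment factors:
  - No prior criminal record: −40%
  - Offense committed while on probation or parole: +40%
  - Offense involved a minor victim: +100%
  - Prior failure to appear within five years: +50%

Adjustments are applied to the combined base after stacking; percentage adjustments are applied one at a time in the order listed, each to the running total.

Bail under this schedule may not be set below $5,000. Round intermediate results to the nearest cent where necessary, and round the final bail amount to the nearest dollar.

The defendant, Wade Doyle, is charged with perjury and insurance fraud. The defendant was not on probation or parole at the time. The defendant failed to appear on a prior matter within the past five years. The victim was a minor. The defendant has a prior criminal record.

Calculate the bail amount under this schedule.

$93,504

Base amounts from the schedule: perjury $28,000; insurance fraud $9,600.
Stacking rule: highest base plus 33% of each additional charge. Highest is perjury at $28,000. Additional: $9,600 × 33% = $3,168. Combined base = $28,000 + $3,168 = $31,168.
Offense involved a minor victim (+100%): $31,168 × 2 = $62,336.
Prior failure to appear within five years (+50%): $62,336 × 1.5 = $93,504.
$93,504 is at or above the $5,000 minimum.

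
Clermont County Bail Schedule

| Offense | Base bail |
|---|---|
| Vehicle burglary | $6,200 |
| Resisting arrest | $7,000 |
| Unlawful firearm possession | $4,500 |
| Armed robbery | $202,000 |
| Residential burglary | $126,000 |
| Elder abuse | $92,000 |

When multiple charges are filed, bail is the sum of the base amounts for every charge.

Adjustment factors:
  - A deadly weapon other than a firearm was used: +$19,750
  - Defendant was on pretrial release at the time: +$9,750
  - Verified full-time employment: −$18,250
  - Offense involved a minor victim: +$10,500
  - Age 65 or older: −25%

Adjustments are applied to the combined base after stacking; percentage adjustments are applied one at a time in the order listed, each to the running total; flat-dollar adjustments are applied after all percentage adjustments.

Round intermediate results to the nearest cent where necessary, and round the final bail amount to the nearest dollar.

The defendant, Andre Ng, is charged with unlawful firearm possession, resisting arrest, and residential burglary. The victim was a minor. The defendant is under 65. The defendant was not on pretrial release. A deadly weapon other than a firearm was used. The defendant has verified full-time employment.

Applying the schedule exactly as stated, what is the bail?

Base amounts from the schedule: unlawful firearm possession $4,500; resisting arrest $7,000; residential burglary $126,000.
Stacking rule: sum of all bases. $4,500 + $7,000 + $126,000 = $137,500.
A deadly weapon other than a firearm was used (+$19,750 flat): $137,500 + $19,750 = $157,250.
Verified full-time employment (−$18,250 flat): $157,250 − $18,250 = $139,000.
Offense involved a minor victim (+$10,500 flat): $139,000 + $10,500 = $149,500.

$149,500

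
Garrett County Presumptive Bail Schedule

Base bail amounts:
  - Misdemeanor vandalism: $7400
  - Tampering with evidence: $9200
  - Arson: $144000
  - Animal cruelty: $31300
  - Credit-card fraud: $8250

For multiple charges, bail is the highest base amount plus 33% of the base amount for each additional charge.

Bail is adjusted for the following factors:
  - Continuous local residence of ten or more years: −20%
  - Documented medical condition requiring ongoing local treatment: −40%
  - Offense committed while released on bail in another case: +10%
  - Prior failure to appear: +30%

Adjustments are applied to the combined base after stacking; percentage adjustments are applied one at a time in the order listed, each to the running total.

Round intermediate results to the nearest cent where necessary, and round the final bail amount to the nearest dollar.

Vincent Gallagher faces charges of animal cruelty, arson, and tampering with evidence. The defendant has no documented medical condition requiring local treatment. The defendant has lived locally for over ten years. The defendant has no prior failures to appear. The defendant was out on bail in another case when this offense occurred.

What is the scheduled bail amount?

Base amounts from the schedule: animal cruelty $31300; arson $144000; tampering with evidence $9200.
Stacking rule: highest base plus 33% of each additional charge. Highest is arson at $144000. Additional: $31300 × 33% = $10329; $9200 × 33% = $3036. Combined base = $144000 + $13365 = $157365.
Continuous local residence of ten or more years (−20%): $157365 × 0.8 = $125892.
Offense committed while released on bail in another case (+10%): $125892 × 1.1 = $138481.20.
Rounded to the nearest dollar: $138481.

$138481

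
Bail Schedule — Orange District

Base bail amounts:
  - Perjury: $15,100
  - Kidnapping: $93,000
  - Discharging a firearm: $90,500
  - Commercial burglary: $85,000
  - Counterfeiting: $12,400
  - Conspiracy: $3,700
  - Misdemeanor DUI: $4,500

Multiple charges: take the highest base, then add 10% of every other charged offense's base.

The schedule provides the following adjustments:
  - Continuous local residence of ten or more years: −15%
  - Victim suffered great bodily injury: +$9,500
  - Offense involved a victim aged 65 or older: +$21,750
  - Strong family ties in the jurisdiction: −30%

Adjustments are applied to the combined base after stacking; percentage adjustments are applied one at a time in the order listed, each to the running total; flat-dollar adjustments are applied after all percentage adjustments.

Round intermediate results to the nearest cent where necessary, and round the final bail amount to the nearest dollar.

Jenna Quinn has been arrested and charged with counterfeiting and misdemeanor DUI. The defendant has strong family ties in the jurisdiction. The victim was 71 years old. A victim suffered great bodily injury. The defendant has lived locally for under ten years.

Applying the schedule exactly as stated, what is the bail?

Base amounts from the schedule: counterfeiting $12,400; misdemeanor DUI $4,500.
Stacking rule: highest base plus 10% of each additional charge. Highest is counterfeiting at $12,400. Additional: $4,500 × 10% = $450. Combined base = $12,400 + $450 = $12,850.
Strong family ties in the jurisdiction (−30%): $12,850 × 0.7 = $8,995.
Victim suffered great bodily injury (+$9,500 flat): $8,995 + $9,500 = $18,495.
Offense involved a victim aged 65 or older (+$21,750 flat): $18,495 + $21,750 = $40,245.

$40,245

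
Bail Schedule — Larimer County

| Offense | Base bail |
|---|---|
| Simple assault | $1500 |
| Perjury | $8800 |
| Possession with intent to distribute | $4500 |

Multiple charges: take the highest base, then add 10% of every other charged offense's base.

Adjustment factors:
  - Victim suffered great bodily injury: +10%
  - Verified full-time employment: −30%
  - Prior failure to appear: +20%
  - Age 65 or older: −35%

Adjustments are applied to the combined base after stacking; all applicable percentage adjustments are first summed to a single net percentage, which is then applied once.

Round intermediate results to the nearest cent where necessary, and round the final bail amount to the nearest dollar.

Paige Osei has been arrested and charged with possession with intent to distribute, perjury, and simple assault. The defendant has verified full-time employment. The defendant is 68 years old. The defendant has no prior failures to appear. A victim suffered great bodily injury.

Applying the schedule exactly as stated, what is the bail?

Base amounts from the schedule: possession with intent to distribute $4500; perjury $8800; simple assault $1500.
Stacking rule: highest base plus 10% of each additional charge. Highest is perjury at $8800. Additional: $4500 × 10% = $450; $1500 × 10% = $150. Combined base = $8800 + $600 = $9400.
Net percentage adjustment: +10% −30% −35% = −55%. $9400 × 0.45 = $4230.

$4230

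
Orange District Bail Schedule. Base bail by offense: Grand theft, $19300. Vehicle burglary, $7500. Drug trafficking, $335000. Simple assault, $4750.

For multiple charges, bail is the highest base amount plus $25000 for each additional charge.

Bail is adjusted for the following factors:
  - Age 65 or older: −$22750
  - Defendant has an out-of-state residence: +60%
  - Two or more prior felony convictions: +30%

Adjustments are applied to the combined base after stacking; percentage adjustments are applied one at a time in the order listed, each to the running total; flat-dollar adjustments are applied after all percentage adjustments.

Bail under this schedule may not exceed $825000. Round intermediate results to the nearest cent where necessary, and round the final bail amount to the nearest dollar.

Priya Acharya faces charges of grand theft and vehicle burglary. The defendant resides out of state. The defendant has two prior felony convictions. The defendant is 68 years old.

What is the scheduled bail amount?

$69394

Base amounts from the schedule: grand theft $19300; vehicle burglary $7500.
Stacking rule: highest base plus $25000 per additional charge. Highest is grand theft at $19300; 1 additional charge → +$25000. Combined base = $44300.
Defendant has an out-of-state residence (+60%): $44300 × 1.6 = $70880.
Two or more prior felony convictions (+30%): $70880 × 1.3 = $92144.
Age 65 or older (−$22750 flat): $92144 − $22750 = $69394.
$69394 is within the $825000 maximum.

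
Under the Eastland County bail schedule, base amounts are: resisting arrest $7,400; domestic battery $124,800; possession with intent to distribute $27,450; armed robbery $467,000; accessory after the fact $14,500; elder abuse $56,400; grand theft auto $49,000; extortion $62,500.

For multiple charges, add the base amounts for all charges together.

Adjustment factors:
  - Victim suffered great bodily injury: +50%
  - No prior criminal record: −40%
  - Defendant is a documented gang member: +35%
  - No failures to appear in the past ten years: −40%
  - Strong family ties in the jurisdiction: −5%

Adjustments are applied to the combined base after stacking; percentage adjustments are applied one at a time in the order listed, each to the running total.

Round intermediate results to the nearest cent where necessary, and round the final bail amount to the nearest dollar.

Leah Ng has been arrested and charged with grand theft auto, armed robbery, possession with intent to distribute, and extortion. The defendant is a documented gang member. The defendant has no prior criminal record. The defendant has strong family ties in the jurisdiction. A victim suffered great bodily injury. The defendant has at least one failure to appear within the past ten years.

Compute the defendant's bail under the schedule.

Base amounts from the schedule: grand theft auto $49,000; armed robbery $467,000; possession with intent to distribute $27,450; extortion $62,500.
Stacking rule: sum of all bases. $49,000 + $467,000 + $27,450 + $62,500 = $605,950.
Victim suffered great bodily injury (+50%): $605,950 × 1.5 = $908,925.
No prior criminal record (−40%): $908,925 × 0.6 = $545,355.
Defendant is a documented gang member (+35%): $545,355 × 1.35 = $736,229.25.
Strong family ties in the jurisdiction (−5%): $736,229.25 × 0.95 = $699,417.79.
Rounded to the nearest dollar: $699,418.

$699,418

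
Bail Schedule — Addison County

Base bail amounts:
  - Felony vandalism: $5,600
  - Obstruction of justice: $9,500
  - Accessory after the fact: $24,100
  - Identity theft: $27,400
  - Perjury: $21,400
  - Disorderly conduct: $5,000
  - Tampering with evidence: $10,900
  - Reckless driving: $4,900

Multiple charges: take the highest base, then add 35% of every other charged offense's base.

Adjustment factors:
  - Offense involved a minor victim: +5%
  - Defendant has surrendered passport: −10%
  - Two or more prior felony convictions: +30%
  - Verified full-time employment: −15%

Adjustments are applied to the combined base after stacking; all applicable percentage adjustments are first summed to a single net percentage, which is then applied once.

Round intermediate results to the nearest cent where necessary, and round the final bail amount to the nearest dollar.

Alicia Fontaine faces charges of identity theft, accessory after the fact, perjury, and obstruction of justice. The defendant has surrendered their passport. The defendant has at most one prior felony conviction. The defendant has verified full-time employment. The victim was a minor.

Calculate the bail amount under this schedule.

$37,320

Base amounts from the schedule: identity theft $27,400; accessory after the fact $24,100; perjury $21,400; obstruction of justice $9,500.
Stacking rule: highest base plus 35% of each additional charge. Highest is identity theft at $27,400. Additional: $24,100 × 35% = $8,435; $21,400 × 35% = $7,490; $9,500 × 35% = $3,325. Combined base = $27,400 + $19,250 = $46,650.
Net percentage adjustment: +5% −10% −15% = −20%. $46,650 × 0.8 = $37,320.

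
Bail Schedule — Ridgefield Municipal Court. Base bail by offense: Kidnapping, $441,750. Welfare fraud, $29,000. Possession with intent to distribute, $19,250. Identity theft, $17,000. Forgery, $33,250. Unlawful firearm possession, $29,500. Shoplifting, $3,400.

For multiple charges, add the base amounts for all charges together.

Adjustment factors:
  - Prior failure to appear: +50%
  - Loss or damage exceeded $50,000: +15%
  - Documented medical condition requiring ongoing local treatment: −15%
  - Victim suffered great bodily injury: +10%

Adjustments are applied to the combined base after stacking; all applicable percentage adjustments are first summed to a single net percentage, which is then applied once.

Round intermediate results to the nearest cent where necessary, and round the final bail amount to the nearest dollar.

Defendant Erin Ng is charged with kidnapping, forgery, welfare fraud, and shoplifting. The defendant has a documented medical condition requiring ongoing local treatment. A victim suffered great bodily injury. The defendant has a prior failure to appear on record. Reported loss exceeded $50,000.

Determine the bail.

Base amounts from the schedule: kidnapping $441,750; forgery $33,250; welfare fraud $29,000; shoplifting $3,400.
Stacking rule: sum of all bases. $441,750 + $33,250 + $29,000 + $3,400 = $507,400.
Net percentage adjustment: +50% +15% −15% +10% = +60%. $507,400 × 1.6 = $811,840.

$811,840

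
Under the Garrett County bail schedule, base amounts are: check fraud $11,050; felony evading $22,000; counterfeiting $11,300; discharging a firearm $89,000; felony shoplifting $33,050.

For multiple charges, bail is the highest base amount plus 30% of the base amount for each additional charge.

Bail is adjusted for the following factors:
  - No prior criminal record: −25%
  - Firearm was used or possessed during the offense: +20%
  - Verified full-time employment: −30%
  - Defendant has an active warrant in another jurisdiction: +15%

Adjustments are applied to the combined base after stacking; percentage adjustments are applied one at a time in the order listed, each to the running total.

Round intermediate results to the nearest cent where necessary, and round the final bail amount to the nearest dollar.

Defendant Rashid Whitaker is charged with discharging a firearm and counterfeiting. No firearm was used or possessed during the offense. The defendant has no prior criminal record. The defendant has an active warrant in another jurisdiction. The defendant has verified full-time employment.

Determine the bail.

$55,780

Base amounts from the schedule: discharging a firearm $89,000; counterfeiting $11,300.
Stacking rule: highest base plus 30% of each additional charge. Highest is discharging a firearm at $89,000. Additional: $11,300 × 30% = $3,390. Combined base = $89,000 + $3,390 = $92,390.
No prior criminal record (−25%): $92,390 × 0.75 = $69,292.50.
Verified full-time employment (−30%): $69,292.50 × 0.7 = $48,504.75.
Defendant has an active warrant in another jurisdiction (+15%): $48,504.75 × 1.15 = $55,780.46.
Rounded to the nearest dollar: $55,780.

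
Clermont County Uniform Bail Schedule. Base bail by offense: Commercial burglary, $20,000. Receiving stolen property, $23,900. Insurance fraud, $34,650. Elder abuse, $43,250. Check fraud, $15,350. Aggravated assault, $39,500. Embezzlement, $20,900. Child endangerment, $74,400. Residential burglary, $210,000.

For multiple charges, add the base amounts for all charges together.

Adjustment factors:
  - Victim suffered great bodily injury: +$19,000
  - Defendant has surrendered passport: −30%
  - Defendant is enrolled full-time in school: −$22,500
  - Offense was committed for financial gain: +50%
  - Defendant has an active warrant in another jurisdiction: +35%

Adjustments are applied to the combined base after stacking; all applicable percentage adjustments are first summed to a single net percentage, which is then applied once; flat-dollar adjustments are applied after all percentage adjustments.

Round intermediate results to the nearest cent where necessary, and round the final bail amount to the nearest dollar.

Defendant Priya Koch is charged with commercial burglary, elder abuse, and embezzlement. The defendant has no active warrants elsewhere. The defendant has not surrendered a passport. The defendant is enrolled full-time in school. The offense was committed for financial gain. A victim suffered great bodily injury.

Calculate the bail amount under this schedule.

$122,725

Base amounts from the schedule: commercial burglary $20,000; elder abuse $43,250; embezzlement $20,900.
Stacking rule: sum of all bases. $20,000 + $43,250 + $20,900 = $84,150.
Offense was committed for financial gain (+50%): $84,150 × 1.5 = $126,225.
Victim suffered great bodily injury (+$19,000 flat): $126,225 + $19,000 = $145,225.
Defendant is enrolled full-time in school (−$22,500 flat): $145,225 − $22,500 = $122,725.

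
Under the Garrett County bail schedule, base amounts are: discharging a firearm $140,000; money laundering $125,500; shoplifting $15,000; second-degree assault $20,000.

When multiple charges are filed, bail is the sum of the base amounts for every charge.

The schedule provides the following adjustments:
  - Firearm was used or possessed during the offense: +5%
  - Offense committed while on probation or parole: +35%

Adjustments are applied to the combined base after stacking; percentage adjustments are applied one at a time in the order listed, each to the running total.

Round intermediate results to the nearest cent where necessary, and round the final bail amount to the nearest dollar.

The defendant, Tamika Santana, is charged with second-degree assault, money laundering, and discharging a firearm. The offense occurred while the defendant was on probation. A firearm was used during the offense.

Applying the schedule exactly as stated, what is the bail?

Base amounts from the schedule: second-degree assault $20,000; money laundering $125,500; discharging a firearm $140,000.
Stacking rule: sum of all bases. $20,000 + $125,500 + $140,000 = $285,500.
Firearm was used or possessed during the offense (+5%): $285,500 × 1.05 = $299,775.
Offense committed while on probation or parole (+35%): $299,775 × 1.35 = $404,696.25.
Rounded to the nearest dollar: $404,696.

$404,696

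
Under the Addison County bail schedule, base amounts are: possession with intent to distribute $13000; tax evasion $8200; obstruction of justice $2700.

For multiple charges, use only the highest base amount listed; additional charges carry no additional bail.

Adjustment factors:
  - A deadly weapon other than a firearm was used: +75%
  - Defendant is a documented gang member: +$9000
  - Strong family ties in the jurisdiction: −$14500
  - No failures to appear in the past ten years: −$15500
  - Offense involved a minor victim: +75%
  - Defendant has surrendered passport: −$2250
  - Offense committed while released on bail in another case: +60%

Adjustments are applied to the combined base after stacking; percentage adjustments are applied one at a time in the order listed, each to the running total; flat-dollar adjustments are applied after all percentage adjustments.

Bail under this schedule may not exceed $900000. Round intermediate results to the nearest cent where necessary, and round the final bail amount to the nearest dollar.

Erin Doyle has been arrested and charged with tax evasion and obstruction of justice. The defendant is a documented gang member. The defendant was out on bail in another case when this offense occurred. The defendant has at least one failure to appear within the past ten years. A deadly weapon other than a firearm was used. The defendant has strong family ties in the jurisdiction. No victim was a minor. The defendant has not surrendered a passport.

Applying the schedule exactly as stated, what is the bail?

Base amounts from the schedule: tax evasion $8200; obstruction of justice $2700.
Stacking rule: use the highest base only. Highest is tax evasion at $8200. Combined base = $8200.
A deadly weapon other than a firearm was used (+75%): $8200 × 1.75 = $14350.
Offense committed while released on bail in another case (+60%): $14350 × 1.6 = $22960.
Defendant is a documented gang member (+$9000 flat): $22960 + $9000 = $31960.
Strong family ties in the jurisdiction (−$14500 flat): $31960 − $14500 = $17460.
$17460 is within the $900000 maximum.

$17460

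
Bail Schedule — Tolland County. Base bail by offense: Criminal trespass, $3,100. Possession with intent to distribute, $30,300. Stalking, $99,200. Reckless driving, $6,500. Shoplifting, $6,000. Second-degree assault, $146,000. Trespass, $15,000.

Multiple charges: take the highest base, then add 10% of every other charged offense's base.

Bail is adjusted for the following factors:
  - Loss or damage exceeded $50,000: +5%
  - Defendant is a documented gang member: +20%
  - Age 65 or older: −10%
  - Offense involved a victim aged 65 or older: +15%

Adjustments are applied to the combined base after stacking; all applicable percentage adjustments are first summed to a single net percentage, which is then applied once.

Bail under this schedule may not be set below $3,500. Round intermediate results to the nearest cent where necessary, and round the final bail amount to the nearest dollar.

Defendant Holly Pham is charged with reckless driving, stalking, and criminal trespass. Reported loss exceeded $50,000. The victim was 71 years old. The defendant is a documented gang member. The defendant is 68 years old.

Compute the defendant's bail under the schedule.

$130,208

Base amounts from the schedule: reckless driving $6,500; stalking $99,200; criminal trespass $3,100.
Stacking rule: highest base plus 10% of each additional charge. Highest is stalking at $99,200. Additional: $6,500 × 10% = $650; $3,100 × 10% = $310. Combined base = $99,200 + $960 = $100,160.
Net percentage adjustment: +5% +20% −10% +15% = +30%. $100,160 × 1.3 = $130,208.
$130,208 is at or above the $3,500 minimum.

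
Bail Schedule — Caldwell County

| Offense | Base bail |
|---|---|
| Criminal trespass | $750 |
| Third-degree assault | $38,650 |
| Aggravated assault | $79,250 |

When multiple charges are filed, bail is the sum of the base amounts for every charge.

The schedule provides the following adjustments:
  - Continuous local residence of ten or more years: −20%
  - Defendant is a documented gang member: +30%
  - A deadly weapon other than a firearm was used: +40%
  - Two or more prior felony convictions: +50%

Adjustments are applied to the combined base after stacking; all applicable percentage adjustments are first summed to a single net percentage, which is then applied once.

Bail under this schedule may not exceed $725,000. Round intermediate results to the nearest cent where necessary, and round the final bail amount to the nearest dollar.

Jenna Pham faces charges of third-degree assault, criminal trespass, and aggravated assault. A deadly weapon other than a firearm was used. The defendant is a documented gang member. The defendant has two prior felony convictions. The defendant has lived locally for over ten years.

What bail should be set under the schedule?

Base amounts from the schedule: third-degree assault $38,650; criminal trespass $750; aggravated assault $79,250.
Stacking rule: sum of all bases. $38,650 + $750 + $79,250 = $118,650.
Net percentage adjustment: −20% +30% +40% +50% = +100%. $118,650 × 2 = $237,300.
$237,300 is within the $725,000 maximum.

$237,300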